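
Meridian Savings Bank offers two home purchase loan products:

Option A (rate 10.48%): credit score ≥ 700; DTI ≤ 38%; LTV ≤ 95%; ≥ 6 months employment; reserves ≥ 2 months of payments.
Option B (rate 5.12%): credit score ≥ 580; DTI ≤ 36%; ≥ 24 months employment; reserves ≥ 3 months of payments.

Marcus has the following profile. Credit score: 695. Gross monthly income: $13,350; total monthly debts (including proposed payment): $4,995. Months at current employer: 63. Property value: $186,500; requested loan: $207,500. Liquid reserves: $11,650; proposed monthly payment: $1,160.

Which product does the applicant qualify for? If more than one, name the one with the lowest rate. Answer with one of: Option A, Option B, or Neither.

Neither

DTI = 4,995/13,350 = 37.4%.
LTV = 207,500/186,500 = 111.3%.
Reserves = 11,650/1,160 = 10.0 months.
Option A: score 695 < 700; DTI 37.4% ≤ 38%; LTV 111.3% > 95%; employment 63 ≥ 6 mo; reserves 10.0 ≥ 2 mo → does not qualify.
Option B: score 695 ≥ 580; DTI 37.4% > 36%; employment 63 ≥ 24 mo; reserves 10.0 ≥ 3 mo → does not qualify.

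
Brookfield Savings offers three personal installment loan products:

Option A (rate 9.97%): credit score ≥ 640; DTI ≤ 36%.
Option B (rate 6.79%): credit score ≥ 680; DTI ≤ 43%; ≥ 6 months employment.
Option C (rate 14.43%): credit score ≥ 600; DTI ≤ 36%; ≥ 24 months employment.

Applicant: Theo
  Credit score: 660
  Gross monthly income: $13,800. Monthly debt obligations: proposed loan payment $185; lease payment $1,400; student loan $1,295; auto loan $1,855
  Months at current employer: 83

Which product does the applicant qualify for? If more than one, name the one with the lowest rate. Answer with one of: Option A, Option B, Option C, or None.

Total debts = (185 + 1,400 + 1,295 + 1,855) = 4,735; DTI = 4,735/13,800 = 34.3%.
Option A: score 660 ≥ 640; DTI 34.3% ≤ 36% → qualifies.
Option B: score 660 < 680; DTI 34.3% ≤ 43%; employment 83 ≥ 6 mo → does not qualify.
Option C: score 660 ≥ 600; DTI 34.3% ≤ 36%; employment 83 ≥ 24 mo → qualifies.
Qualifying: Option A, Option C. Lowest rate is 9.97% → Option A.

Option A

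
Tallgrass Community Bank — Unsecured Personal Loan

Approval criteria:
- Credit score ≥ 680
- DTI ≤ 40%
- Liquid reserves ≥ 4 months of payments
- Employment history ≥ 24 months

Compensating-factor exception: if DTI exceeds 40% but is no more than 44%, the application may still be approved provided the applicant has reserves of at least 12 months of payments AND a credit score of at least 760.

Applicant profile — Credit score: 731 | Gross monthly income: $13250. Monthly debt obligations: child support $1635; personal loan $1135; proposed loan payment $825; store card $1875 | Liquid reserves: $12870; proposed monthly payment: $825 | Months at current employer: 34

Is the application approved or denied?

Credit score 731 ≥ 680 (meets base)
Total debts = (1,635 + 1,135 + 825 + 1,875) = 5,470. DTI: 5,470 ÷ 13,250 = 41.3%, over the 40% base limit.
Reserves: 12,870 ÷ 825 = 15.6 months (meets 4-month minimum)
Employment 34 ≥ 24 months
DTI 41.3% is within the 40%–44% exception band; checking compensating factors.
Override check — reserves: 15.6 mo (ok); score: 731 (below 760).
Compensating-factor requirement not fully met.

Denied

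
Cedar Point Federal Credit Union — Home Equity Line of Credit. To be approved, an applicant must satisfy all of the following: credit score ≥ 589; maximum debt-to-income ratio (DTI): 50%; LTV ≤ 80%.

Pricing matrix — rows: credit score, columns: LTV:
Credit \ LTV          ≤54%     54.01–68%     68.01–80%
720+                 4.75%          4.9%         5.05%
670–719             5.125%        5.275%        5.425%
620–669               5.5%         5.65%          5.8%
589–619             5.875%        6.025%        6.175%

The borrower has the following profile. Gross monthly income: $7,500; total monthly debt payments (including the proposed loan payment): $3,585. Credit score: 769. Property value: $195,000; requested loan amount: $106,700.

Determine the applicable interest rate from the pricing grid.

Credit score 769 ≥ 589; DTI: 3,585 ÷ 7,500 = 47.8%, within the 50% cap
LTV: 106,700 ÷ 195,000 = 54.7%, within 80% cap
Score 769 is in the 720+ band; LTV 54.7% is in the 54.01–68% band → 4.9%.

4.9%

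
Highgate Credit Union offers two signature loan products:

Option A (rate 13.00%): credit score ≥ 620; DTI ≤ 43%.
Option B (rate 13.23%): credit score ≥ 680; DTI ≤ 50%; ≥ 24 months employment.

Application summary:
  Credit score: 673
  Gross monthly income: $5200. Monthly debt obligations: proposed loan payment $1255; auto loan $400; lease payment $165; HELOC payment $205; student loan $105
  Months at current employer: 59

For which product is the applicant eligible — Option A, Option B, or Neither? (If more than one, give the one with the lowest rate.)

Total debts = (1,255 + 400 + 165 + 205 + 105) = 2,130; DTI = 2,130/5,200 = 41%.
Option A: score 673 ≥ 620; DTI 41% ≤ 43% → qualifies.
Option B: score 673 < 680; DTI 41% ≤ 50%; employment 59 ≥ 24 mo → does not qualify.

Option A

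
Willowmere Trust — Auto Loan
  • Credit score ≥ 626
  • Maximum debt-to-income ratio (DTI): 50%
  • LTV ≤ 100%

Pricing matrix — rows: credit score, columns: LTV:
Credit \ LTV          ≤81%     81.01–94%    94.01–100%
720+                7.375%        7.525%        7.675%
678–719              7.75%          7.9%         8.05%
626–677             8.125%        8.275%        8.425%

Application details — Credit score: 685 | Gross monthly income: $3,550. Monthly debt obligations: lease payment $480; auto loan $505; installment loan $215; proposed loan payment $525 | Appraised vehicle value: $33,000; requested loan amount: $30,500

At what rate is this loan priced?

Credit score 685 ≥ 626; Total monthly debts = (480 + 505 + 215 + 525) = 1,725. Debt-to-income = 1,725/3,550 = 48.6% — meets 50% limit
LTV: 30,500 ÷ 33,000 = 92.4%, within 100% cap
Row: 685 falls in 678–719. Column: 92.4% falls in 81.01–94%. Rate = 7.9%.

7.9%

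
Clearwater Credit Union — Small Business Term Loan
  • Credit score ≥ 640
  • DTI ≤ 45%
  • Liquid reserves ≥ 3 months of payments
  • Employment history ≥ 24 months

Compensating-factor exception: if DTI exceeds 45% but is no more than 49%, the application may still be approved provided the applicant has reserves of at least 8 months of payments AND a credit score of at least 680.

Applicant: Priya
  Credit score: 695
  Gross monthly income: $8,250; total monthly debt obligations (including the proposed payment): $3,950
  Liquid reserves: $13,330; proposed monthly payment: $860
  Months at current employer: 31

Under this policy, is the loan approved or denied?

Approved

Credit score 695 ≥ 640 (meets base)
DTI: 3,950 ÷ 8,250 = 47.9%, over the 45% base limit.
Reserves = 13,330/860 = 15.5 months ≥ 3
Employment 31 ≥ 24 months
DTI 47.9% is within the 45%–49% exception band; checking compensating factors.
Reserves 15.5 ≥ 8 months; credit score 695 ≥ 680.
Both override conditions satisfied; DTI exception granted.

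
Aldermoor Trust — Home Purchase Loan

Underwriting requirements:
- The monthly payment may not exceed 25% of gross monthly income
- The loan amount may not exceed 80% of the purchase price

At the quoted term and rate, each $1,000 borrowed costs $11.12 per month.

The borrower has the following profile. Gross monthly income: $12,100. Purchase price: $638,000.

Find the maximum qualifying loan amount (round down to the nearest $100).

$272,000

Payment cap: 25% × $12,100 = $3,025/month.
At $11.12 per $1,000, that supports 3,025/11.12 × 1,000 ≈ $272,032 → $272,000.
LTV cap: 80% × $638,000 = $510,400 → $510,400.
Binding constraint: payment-to-income.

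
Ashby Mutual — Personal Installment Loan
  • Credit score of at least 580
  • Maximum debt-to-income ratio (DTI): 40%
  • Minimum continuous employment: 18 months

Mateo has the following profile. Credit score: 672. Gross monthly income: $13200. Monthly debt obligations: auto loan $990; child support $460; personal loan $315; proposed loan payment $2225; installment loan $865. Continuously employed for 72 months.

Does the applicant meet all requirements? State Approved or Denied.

Approved

Credit score 672 ≥ 580 (meets)
Total monthly debts = (990 + 460 + 315 + 2,225 + 865) = 4,855. DTI: 4,855 ÷ 13,200 = 36.8%, within the 40% cap
Employment 72 ≥ 18 months
All criteria satisfied.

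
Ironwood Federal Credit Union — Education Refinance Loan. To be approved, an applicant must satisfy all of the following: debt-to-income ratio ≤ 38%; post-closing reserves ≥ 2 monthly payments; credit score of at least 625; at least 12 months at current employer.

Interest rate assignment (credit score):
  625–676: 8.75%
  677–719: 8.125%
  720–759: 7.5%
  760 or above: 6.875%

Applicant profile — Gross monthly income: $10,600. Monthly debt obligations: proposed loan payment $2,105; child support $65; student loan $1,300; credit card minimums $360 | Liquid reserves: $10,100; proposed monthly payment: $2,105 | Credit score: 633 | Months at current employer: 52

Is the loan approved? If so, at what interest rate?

Credit score 633 ≥ 625 (meets minimum)
Employment 52 ≥ 12 months
Reserves: 10,100 ÷ 2,105 = 4.8 months (meets 2-month minimum)
Total monthly debts = (2,105 + 65 + 1,300 + 360) = 3,830. DTI: 3,830 ÷ 10,600 = 36.1%, within the 38% cap
All requirements met. Score 633 falls in the 625–676 tier → 8.75%.

Approved at 8.75%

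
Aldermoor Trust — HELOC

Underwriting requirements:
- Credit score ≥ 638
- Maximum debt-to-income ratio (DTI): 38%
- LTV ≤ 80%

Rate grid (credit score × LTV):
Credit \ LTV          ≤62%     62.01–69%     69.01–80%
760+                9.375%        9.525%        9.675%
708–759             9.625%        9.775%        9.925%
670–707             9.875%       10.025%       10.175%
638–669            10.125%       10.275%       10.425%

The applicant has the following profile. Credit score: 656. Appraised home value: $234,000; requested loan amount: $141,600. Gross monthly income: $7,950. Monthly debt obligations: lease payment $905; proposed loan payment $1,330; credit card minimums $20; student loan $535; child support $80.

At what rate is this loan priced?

10.125%

Credit score 656 ≥ 638; Total monthly debts = (905 + 1,330 + 20 + 535 + 80) = 2,870. DTI: 2,870 ÷ 7,950 = 36.1%, within the 38% cap
LTV = 141,600/234,000 = 60.5% ≤ 80%
Credit 656 → row 638–669; LTV 60.5% → column ≤62%. Grid cell → 10.125%.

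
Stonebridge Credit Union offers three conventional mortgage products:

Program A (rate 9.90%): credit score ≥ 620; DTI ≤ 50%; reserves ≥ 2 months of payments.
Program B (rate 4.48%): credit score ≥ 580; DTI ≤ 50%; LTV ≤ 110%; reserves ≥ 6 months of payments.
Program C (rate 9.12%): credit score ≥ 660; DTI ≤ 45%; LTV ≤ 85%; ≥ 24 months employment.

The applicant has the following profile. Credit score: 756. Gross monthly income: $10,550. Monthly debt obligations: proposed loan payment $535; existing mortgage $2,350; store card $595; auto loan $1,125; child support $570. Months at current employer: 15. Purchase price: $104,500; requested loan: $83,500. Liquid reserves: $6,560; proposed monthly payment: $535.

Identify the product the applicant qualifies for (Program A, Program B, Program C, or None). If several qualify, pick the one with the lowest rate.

Total debts = (535 + 2,350 + 595 + 1,125 + 570) = 5,175; DTI = 5,175/10,550 = 49.1%.
LTV = 83,500/104,500 = 79.9%.
Reserves = 6,560/535 = 12.3 months.
Program A: score 756 ≥ 620; DTI 49.1% ≤ 50%; reserves 12.3 ≥ 2 mo → qualifies.
Program B: score 756 ≥ 580; DTI 49.1% ≤ 50%; LTV 79.9% ≤ 110%; reserves 12.3 ≥ 6 mo → qualifies.
Program C: score 756 ≥ 660; DTI 49.1% > 45%; LTV 79.9% ≤ 85%; employment 15 < 24 mo → does not qualify.
Qualifying: Program A, Program B. Lowest rate is 4.48% → Program B.

Program B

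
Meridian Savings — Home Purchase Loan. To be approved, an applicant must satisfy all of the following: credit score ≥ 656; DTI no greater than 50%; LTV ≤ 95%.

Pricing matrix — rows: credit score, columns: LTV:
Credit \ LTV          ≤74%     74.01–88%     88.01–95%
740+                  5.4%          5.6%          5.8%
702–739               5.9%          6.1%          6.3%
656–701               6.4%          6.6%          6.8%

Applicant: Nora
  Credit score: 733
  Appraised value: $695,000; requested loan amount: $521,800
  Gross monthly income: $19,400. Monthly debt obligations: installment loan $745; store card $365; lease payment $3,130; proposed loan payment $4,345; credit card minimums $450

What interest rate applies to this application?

6.1%

Credit score 733 ≥ 656; Total monthly debts = (745 + 365 + 3,130 + 4,345 + 450) = 9,035. DTI = 9,035/19,400 = 46.6% ≤ 50%
Loan-to-value = 521,800/695,000 = 75.1% — pass (95% max)
Score 733 is in the 702–739 band; LTV 75.1% is in the 74.01–88% band → 6.1%.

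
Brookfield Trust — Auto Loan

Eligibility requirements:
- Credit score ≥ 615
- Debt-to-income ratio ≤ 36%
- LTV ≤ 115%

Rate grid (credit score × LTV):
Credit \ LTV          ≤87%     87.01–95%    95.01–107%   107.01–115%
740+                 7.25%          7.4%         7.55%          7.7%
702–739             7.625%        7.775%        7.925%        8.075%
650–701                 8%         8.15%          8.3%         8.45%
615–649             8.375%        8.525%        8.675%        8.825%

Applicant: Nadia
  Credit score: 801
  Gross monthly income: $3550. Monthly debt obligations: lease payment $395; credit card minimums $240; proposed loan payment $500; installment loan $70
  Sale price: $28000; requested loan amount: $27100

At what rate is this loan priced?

Credit score 801 ≥ 615; Total monthly debts = (395 + 240 + 500 + 70) = 1,205. DTI = 1,205/3,550 = 33.9% ≤ 36%
LTV: 27,100 ÷ 28,000 = 96.8%, within 115% cap
Row: 801 falls in 740+. Column: 96.8% falls in 95.01–107%. Rate = 7.55%.

7.55%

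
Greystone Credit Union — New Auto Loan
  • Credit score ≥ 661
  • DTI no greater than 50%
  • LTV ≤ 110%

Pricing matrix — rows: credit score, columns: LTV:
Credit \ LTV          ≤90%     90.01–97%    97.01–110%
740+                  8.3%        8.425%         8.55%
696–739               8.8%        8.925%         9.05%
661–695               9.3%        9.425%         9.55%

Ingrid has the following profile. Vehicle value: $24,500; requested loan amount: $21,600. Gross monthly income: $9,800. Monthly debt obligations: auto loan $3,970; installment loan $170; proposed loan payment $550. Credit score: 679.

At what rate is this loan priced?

Credit score 679 ≥ 661; Total monthly debts = (3,970 + 170 + 550) = 4,690. Debt-to-income = 4,690/9,800 = 47.9% — meets 50% limit
LTV = 21,600/24,500 = 88.2% ≤ 110%
Row: 679 falls in 661–695. Column: 88.2% falls in ≤90%. Rate = 9.3%.

9.3%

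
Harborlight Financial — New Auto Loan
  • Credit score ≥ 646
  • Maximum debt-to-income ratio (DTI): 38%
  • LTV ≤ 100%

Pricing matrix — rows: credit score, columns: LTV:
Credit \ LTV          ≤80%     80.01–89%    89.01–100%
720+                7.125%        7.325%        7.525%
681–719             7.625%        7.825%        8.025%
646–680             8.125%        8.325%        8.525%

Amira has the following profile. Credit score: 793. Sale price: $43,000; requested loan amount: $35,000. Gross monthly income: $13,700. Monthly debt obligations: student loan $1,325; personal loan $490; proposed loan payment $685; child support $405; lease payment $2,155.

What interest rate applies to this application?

Credit score 793 ≥ 646; Total monthly debts = (1,325 + 490 + 685 + 405 + 2,155) = 5,060. Debt-to-income = 5,060/13,700 = 36.9% — meets 38% limit
Loan-to-value = 35,000/43,000 = 81.4% — pass (100% max)
Row: 793 falls in 720+. Column: 81.4% falls in 80.01–89%. Rate = 7.325%.

7.325%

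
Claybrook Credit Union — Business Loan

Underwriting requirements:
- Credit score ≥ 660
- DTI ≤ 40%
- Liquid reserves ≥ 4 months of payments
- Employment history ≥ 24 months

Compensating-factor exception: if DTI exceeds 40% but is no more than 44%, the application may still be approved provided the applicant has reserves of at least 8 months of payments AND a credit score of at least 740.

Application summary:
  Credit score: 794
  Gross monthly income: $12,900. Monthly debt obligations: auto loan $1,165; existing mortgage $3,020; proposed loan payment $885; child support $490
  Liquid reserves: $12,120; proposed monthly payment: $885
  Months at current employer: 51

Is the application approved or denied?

Approved

Credit score 794 ≥ 660 (meets base)
Total debts = (1,165 + 3,020 + 885 + 490) = 5,560. DTI = 5,560/12,900 = 43.1% > 40% — standard DTI limit exceeded.
Reserves: 12,120 ÷ 885 = 13.7 months (meets 4-month minimum)
Employment 51 ≥ 24 months
DTI 43.1% is within the 40%–44% exception band; checking compensating factors.
Reserves 13.7 ≥ 8 months; credit score 794 ≥ 740.
Both compensating conditions met → exception applies.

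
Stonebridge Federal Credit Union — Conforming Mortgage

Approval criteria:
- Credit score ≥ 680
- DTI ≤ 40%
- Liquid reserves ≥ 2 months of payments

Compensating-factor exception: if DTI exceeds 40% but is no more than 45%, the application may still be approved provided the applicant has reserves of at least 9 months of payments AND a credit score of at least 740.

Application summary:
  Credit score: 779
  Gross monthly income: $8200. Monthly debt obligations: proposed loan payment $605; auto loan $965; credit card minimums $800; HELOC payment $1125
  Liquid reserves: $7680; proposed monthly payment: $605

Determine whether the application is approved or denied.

Approved

Credit score 779 ≥ 680 (meets base)
Total debts = (605 + 965 + 800 + 1,125) = 3,495. DTI = 3,495/8,200 = 42.6% > 40% — standard DTI limit exceeded.
Reserves = 7,680/605 = 12.7 months ≥ 2
42.6% falls in the override range (40%–45%), so the compensating-factor test applies.
Reserves 12.7 ≥ 9 months; credit score 779 ≥ 740.
Both compensating conditions met → exception applies.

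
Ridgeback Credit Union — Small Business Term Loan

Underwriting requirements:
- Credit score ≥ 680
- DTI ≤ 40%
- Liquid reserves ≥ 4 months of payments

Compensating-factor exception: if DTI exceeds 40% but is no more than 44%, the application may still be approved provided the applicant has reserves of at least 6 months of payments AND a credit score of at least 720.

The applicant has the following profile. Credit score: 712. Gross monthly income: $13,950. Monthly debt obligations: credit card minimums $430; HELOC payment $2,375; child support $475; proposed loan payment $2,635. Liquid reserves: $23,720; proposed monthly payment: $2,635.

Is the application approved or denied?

Credit score 712 ≥ 680 (meets base)
Total debts = (430 + 2,375 + 475 + 2,635) = 5,915. DTI: 5,915 ÷ 13,950 = 42.4%, over the 40% base limit.
Liquid reserves cover 23,720/2,635 = 9.0 months — ≥ 4 required
DTI 42.4% is within the 40%–44% exception band; checking compensating factors.
Override check — reserves: 9.0 mo (ok); score: 712 (below 720).
Compensating-factor requirement not fully met.

Denied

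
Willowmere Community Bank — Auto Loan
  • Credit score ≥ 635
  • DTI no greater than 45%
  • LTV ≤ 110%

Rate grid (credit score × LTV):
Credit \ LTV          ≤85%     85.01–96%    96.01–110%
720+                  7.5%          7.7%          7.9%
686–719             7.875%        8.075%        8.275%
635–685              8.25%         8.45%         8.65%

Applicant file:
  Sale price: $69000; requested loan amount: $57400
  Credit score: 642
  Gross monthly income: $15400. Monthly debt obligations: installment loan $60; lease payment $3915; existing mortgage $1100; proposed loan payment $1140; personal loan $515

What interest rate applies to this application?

Credit score 642 ≥ 635; Total monthly debts = (60 + 3,915 + 1,100 + 1,140 + 515) = 6,730. DTI = 6,730/15,400 = 43.7% ≤ 45%
LTV: 57,400 ÷ 69,000 = 83.2%, within 110% cap
Row: 642 falls in 635–685. Column: 83.2% falls in ≤85%. Rate = 8.25%.

8.25%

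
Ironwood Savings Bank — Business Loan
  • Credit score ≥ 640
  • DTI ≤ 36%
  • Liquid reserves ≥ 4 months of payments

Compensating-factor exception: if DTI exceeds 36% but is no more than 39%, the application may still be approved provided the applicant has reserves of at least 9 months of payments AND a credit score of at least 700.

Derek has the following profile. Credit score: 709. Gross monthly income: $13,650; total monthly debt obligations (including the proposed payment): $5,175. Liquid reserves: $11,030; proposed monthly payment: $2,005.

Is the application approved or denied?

Denied

Credit score 709 ≥ 640 (meets base)
DTI = 5,175/13,650 = 37.9% > 36% — standard DTI limit exceeded.
Liquid reserves cover 11,030/2,005 = 5.5 months — ≥ 4 required
DTI 37.9% is within the 36%–39% exception band; checking compensating factors.
Override check — reserves: 5.5 mo (short of 9); score: 709 (ok).
Compensating-factor requirement not fully met.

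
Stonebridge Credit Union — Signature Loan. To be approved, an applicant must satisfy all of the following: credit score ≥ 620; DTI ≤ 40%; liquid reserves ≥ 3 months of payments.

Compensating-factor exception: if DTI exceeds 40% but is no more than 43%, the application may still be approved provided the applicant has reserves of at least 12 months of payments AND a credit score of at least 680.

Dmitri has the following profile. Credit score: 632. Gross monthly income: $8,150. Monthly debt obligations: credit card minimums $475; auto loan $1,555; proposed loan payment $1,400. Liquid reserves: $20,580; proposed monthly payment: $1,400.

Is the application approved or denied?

Denied

Credit score 632 ≥ 620 (meets base)
Total debts = (475 + 1,555 + 1,400) = 3,430. DTI = 3,430/8,150 = 42.1% > 40% — standard DTI limit exceeded.
Liquid reserves cover 20,580/1,400 = 14.7 months — ≥ 3 required
DTI 42.1% is within the 40%–43% exception band; checking compensating factors.
Reserves 14.7 ≥ 12 months; credit score 632 < 680.
Compensating-factor requirement not fully met.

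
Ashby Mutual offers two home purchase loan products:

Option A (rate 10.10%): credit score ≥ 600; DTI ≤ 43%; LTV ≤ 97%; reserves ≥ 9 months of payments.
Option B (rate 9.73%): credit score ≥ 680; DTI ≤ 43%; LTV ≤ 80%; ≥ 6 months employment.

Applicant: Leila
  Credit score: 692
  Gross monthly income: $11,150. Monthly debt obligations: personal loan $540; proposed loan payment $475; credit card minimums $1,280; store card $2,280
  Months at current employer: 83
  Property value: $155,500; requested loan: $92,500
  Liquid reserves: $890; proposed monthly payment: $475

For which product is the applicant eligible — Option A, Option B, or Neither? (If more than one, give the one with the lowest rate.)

Option B

Total debts = (540 + 475 + 1,280 + 2,280) = 4,575; DTI = 4,575/11,150 = 41%.
LTV = 92,500/155,500 = 59.5%.
Reserves = 890/475 = 1.9 months.
Option A: score 692 ≥ 600; DTI 41% ≤ 43%; LTV 59.5% ≤ 97%; reserves 1.9 < 9 mo → does not qualify.
Option B: score 692 ≥ 680; DTI 41% ≤ 43%; LTV 59.5% ≤ 80%; employment 83 ≥ 6 mo → qualifies.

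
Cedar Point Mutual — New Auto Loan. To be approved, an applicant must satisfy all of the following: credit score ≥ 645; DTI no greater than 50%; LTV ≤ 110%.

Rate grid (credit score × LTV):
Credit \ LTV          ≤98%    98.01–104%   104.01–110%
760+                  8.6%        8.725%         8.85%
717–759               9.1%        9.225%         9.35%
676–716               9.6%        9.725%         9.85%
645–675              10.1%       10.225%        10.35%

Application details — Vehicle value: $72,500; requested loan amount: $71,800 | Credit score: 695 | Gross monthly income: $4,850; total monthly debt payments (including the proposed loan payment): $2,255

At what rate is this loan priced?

9.725%

Credit score 695 ≥ 645; DTI: 2,255 ÷ 4,850 = 46.5%, within the 50% cap
LTV: 71,800 ÷ 72,500 = 99%, within 110% cap
Row: 695 falls in 676–716. Column: 99% falls in 98.01–104%. Rate = 9.725%.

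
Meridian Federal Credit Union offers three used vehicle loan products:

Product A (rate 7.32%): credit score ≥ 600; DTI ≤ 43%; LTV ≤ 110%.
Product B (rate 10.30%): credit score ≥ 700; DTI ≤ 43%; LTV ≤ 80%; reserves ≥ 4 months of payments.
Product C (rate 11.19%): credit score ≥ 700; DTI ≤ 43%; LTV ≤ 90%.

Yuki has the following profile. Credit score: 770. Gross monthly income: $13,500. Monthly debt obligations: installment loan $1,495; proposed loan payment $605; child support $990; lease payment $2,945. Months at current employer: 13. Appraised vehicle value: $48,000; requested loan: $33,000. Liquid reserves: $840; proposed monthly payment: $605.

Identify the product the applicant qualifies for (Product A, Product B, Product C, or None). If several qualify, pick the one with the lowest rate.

Total debts = (1,495 + 605 + 990 + 2,945) = 6,035; DTI = 6,035/13,500 = 44.7%.
LTV = 33,000/48,000 = 68.8%.
Reserves = 840/605 = 1.4 months.
Product A: score 770 ≥ 600; DTI 44.7% > 43%; LTV 68.8% ≤ 110% → does not qualify.
Product B: score 770 ≥ 700; DTI 44.7% > 43%; LTV 68.8% ≤ 80%; reserves 1.4 < 4 mo → does not qualify.
Product C: score 770 ≥ 700; DTI 44.7% > 43%; LTV 68.8% ≤ 90% → does not qualify.

None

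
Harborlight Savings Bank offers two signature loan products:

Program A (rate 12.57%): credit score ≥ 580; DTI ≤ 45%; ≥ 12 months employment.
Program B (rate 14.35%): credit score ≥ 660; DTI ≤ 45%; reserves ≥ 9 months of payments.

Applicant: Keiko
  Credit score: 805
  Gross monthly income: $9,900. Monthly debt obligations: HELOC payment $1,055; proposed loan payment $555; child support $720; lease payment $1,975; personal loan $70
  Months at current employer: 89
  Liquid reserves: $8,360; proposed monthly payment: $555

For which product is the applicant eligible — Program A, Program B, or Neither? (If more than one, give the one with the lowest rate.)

Program A

Total debts = (1,055 + 555 + 720 + 1,975 + 70) = 4,375; DTI = 4,375/9,900 = 44.2%.
Reserves = 8,360/555 = 15.1 months.
Program A: score 805 ≥ 580; DTI 44.2% ≤ 45%; employment 89 ≥ 12 mo → qualifies.
Program B: score 805 ≥ 660; DTI 44.2% ≤ 45%; reserves 15.1 ≥ 9 mo → qualifies.
Qualifying: Program A, Program B. Lowest rate is 12.57% → Program A.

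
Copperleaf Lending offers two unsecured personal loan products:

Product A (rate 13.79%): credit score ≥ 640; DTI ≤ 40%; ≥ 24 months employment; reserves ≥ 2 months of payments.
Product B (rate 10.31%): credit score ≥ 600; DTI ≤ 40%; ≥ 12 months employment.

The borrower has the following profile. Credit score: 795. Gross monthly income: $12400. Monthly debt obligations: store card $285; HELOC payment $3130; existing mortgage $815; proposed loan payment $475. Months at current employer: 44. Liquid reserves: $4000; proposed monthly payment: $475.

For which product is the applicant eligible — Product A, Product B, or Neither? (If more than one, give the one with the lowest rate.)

Total debts = (285 + 3,130 + 815 + 475) = 4,705; DTI = 4,705/12,400 = 37.9%.
Reserves = 4,000/475 = 8.4 months.
Product A: score 795 ≥ 640; DTI 37.9% ≤ 40%; employment 44 ≥ 24 mo; reserves 8.4 ≥ 2 mo → qualifies.
Product B: score 795 ≥ 600; DTI 37.9% ≤ 40%; employment 44 ≥ 12 mo → qualifies.
Qualifying: Product A, Product B. Lowest rate is 10.31% → Product B.

Product B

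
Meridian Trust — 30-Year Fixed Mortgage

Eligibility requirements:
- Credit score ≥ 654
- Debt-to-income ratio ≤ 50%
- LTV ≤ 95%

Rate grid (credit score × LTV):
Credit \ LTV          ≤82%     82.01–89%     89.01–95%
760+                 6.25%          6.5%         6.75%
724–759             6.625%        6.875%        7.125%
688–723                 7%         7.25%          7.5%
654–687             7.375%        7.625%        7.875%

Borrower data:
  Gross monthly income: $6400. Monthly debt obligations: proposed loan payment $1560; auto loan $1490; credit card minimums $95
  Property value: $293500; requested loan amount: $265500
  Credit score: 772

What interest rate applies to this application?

Credit score 772 ≥ 654; Total monthly debts = (1,560 + 1,490 + 95) = 3,145. DTI = 3,145/6,400 = 49.1% ≤ 50%
Loan-to-value = 265,500/293,500 = 90.5% — pass (95% max)
Credit 772 → row 760+; LTV 90.5% → column 89.01–95%. Grid cell → 6.75%.

6.75%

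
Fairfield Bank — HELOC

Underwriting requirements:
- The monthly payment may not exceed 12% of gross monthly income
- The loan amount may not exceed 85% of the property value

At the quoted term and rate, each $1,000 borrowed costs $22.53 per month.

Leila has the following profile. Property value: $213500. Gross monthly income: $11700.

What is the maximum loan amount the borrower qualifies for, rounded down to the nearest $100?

$62,300

Payment cap: 12% × $11,700 = $1,404/month.
At $22.53 per $1,000, that supports 1,404/22.53 × 1,000 ≈ $62,316 → $62,300.
LTV cap: 85% × $213,500 = $181,475 → $181,400.
Binding constraint: payment-to-income.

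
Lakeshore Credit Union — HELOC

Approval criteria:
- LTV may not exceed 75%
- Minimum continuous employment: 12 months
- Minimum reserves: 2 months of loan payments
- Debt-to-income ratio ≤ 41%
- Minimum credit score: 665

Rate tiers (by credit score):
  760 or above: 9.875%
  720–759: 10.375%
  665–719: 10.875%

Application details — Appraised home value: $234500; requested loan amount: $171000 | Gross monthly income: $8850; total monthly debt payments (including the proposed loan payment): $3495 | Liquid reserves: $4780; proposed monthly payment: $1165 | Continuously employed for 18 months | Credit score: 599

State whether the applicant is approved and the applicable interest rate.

Denied

Credit score 599 < 665 (below minimum)
DTI = 3,495/8,850 = 39.5% ≤ 41%
Reserves = 4,780/1,165 = 4.1 months ≥ 2
Employment 18 ≥ 12 months
LTV: 171,000 ÷ 234,500 = 72.9%, within 75% cap
Not all requirements met → denied.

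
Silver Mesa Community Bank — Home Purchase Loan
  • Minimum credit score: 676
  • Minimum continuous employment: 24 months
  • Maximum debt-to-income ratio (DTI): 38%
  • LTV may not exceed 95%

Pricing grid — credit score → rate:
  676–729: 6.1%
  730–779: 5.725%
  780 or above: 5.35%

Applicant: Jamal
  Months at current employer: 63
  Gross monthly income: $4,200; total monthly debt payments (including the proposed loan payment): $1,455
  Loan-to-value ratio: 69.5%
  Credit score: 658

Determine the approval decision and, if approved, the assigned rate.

Denied

Credit score 658 < 676 (below minimum)
LTV 69.5% — within 95%
DTI = 1,455/4,200 = 34.6% ≤ 38%
Employment 63 ≥ 24 months
Not all requirements met → denied.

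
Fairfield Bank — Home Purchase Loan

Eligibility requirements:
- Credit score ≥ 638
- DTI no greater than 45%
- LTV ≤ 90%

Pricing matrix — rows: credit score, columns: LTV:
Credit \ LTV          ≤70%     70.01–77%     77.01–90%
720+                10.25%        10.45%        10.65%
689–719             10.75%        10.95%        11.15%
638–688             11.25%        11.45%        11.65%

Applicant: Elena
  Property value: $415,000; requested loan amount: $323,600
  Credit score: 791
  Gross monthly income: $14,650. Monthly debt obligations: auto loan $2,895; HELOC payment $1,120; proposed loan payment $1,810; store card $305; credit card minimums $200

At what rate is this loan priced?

Credit score 791 ≥ 638; Total monthly debts = (2,895 + 1,120 + 1,810 + 305 + 200) = 6,330. DTI: 6,330 ÷ 14,650 = 43.2%, within the 45% cap
LTV = 323,600/415,000 = 78% ≤ 90%
Credit 791 → row 720+; LTV 78% → column 77.01–90%. Grid cell → 10.65%.

10.65%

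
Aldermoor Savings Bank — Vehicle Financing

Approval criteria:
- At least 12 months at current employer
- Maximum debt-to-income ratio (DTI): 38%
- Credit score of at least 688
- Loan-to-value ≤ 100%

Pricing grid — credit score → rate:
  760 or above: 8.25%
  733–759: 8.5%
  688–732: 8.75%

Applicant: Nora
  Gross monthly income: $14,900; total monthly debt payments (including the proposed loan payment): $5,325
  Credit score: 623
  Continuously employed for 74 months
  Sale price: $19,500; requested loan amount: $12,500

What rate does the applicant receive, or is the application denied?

Credit score 623 < 688 (below minimum)
Loan-to-value = 12,500/19,500 = 64.1% — pass (100% max)
Employment 74 ≥ 12 months
Debt-to-income = 5,325/14,900 = 35.7% — meets 38% limit
Not all requirements met → denied.

Denied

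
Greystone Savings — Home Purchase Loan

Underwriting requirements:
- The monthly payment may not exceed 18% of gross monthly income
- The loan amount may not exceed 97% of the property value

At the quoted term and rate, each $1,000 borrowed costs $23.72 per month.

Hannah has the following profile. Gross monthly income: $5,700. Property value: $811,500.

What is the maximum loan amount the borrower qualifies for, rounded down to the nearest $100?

$43,200

Payment cap: 18% × $5,700 = $1,026/month.
At $23.72 per $1,000, that supports 1,026/23.72 × 1,000 ≈ $43,254 → $43,200.
LTV cap: 97% × $811,500 = $787,155 → $787,100.
Binding constraint: payment-to-income.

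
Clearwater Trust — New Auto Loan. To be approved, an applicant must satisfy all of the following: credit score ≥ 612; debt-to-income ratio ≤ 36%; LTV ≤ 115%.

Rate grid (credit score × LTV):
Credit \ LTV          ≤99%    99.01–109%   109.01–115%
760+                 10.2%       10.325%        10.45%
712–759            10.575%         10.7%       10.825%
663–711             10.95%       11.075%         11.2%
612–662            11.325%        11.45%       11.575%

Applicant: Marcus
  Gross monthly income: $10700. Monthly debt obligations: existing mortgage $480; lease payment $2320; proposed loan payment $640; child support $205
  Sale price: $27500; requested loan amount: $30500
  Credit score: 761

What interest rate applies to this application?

Credit score 761 ≥ 612; Total monthly debts = (480 + 2,320 + 640 + 205) = 3,645. DTI: 3,645 ÷ 10,700 = 34.1%, within the 36% cap
LTV = 30,500/27,500 = 110.9% ≤ 115%
Credit 761 → row 760+; LTV 110.9% → column 109.01–115%. Grid cell → 10.45%.

10.45%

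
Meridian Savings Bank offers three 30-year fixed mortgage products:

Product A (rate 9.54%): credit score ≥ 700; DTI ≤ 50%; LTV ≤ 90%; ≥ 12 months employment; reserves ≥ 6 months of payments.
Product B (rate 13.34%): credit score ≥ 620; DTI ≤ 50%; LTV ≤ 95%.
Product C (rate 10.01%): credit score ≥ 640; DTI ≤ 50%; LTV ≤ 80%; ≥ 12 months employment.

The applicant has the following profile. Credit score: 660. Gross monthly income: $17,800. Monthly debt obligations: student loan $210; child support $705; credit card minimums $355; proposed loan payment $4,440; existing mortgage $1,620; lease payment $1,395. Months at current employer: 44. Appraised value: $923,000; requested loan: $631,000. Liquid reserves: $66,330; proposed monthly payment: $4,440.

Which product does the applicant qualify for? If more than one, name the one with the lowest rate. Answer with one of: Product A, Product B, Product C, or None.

Product C

Total debts = (210 + 705 + 355 + 4,440 + 1,620 + 1,395) = 8,725; DTI = 8,725/17,800 = 49%.
LTV = 631,000/923,000 = 68.4%.
Reserves = 66,330/4,440 = 14.9 months.
Product A: score 660 < 700; DTI 49% ≤ 50%; LTV 68.4% ≤ 90%; employment 44 ≥ 12 mo; reserves 14.9 ≥ 6 mo → does not qualify.
Product B: score 660 ≥ 620; DTI 49% ≤ 50%; LTV 68.4% ≤ 95% → qualifies.
Product C: score 660 ≥ 640; DTI 49% ≤ 50%; LTV 68.4% ≤ 80%; employment 44 ≥ 12 mo → qualifies.
Qualifying: Product B, Product C. Lowest rate is 10.01% → Product C.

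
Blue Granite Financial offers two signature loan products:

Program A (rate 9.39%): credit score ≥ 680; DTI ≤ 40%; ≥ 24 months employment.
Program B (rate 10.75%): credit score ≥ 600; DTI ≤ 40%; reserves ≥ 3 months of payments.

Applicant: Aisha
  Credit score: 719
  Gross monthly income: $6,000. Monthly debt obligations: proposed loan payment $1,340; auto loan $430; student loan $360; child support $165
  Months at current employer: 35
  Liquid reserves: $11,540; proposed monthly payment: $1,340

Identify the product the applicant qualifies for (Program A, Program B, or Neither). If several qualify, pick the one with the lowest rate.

Program A

Total debts = (1,340 + 430 + 360 + 165) = 2,295; DTI = 2,295/6,000 = 38.2%.
Reserves = 11,540/1,340 = 8.6 months.
Program A: score 719 ≥ 680; DTI 38.2% ≤ 40%; employment 35 ≥ 24 mo → qualifies.
Program B: score 719 ≥ 600; DTI 38.2% ≤ 40%; reserves 8.6 ≥ 3 mo → qualifies.
Qualifying: Program A, Program B. Lowest rate is 9.39% → Program A.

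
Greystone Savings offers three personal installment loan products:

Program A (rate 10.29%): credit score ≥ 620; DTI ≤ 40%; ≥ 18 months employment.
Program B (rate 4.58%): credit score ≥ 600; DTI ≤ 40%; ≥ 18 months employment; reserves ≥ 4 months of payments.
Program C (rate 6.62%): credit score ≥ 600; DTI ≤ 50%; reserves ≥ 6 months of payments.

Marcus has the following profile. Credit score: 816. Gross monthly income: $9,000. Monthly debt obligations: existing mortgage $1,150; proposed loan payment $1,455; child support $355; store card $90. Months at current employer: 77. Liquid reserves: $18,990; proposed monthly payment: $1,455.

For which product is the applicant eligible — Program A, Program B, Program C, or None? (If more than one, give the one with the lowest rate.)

Program B

Total debts = (1,150 + 1,455 + 355 + 90) = 3,050; DTI = 3,050/9,000 = 33.9%.
Reserves = 18,990/1,455 = 13.1 months.
Program A: score 816 ≥ 620; DTI 33.9% ≤ 40%; employment 77 ≥ 18 mo → qualifies.
Program B: score 816 ≥ 600; DTI 33.9% ≤ 40%; employment 77 ≥ 18 mo; reserves 13.1 ≥ 4 mo → qualifies.
Program C: score 816 ≥ 600; DTI 33.9% ≤ 50%; reserves 13.1 ≥ 6 mo → qualifies.
Qualifying: Program A, Program B, Program C. Lowest rate is 4.58% → Program B.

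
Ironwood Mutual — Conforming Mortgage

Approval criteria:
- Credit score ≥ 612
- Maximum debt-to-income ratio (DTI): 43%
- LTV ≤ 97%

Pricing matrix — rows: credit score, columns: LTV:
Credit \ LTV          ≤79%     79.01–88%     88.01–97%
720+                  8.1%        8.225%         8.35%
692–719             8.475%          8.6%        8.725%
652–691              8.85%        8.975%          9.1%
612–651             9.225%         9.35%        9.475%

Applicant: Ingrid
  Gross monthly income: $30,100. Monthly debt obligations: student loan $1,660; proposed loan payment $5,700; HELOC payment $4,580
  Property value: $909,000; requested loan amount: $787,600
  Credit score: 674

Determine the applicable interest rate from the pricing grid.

Credit score 674 ≥ 612; Total monthly debts = (1,660 + 5,700 + 4,580) = 11,940. Debt-to-income = 11,940/30,100 = 39.7% — meets 43% limit
LTV: 787,600 ÷ 909,000 = 86.6%, within 97% cap
Score 674 is in the 652–691 band; LTV 86.6% is in the 79.01–88% band → 8.975%.

8.975%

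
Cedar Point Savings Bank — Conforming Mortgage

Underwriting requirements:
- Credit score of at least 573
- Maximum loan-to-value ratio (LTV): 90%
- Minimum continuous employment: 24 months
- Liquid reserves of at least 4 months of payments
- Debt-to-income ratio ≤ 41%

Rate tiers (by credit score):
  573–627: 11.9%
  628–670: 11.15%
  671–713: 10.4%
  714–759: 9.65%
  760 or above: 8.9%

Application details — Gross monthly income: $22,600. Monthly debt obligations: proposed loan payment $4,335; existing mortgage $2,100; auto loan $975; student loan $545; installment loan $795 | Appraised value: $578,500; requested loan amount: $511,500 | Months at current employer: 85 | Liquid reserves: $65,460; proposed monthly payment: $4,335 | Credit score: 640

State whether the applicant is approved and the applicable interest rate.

Credit score 640 ≥ 573 (meets minimum)
Total monthly debts = (4,335 + 2,100 + 975 + 545 + 795) = 8,750. Debt-to-income = 8,750/22,600 = 38.7% — meets 41% limit
Liquid reserves cover 65,460/4,335 = 15.1 months — ≥ 4 required
LTV: 511,500 ÷ 578,500 = 88.4%, within 90% cap
Employment 85 ≥ 24 months
All requirements met. Score 640 falls in the 628–670 tier → 11.15%.

Approved at 11.15%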